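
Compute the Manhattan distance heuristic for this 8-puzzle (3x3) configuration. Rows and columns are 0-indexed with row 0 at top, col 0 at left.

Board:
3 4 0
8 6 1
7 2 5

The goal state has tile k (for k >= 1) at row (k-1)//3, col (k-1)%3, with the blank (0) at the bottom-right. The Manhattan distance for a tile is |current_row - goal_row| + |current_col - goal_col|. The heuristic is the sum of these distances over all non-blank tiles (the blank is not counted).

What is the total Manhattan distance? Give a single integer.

Tile 3: (0,0)->(0,2) = 2
Tile 4: (0,1)->(1,0) = 2
Tile 8: (1,0)->(2,1) = 2
Tile 6: (1,1)->(1,2) = 1
Tile 1: (1,2)->(0,0) = 3
Tile 7: (2,0)->(2,0) = 0
Tile 2: (2,1)->(0,1) = 2
Tile 5: (2,2)->(1,1) = 2
Sum: 2 + 2 + 2 + 1 + 3 + 0 + 2 + 2 = 14

Answer: 14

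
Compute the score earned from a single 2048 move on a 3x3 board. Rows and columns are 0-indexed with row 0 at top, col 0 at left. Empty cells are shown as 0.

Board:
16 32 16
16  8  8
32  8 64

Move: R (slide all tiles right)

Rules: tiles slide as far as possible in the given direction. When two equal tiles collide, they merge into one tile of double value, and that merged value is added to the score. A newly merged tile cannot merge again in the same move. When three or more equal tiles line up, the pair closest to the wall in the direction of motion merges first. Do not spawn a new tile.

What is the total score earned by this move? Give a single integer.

Slide right:
row 0: [16, 32, 16] -> [16, 32, 16]  score +0 (running 0)
row 1: [16, 8, 8] -> [0, 16, 16]  score +16 (running 16)
row 2: [32, 8, 64] -> [32, 8, 64]  score +0 (running 16)
Board after move:
16 32 16
 0 16 16
32  8 64

Answer: 16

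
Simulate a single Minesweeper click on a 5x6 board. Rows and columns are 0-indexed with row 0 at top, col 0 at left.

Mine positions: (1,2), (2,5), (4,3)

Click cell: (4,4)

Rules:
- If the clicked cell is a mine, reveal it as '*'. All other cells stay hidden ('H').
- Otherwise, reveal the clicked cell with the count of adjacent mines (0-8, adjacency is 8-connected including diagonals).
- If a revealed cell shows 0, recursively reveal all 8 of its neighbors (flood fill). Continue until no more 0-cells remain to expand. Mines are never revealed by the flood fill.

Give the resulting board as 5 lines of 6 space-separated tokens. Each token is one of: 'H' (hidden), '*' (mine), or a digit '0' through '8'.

H H H H H H
H H H H H H
H H H H H H
H H H H H H
H H H H 1 H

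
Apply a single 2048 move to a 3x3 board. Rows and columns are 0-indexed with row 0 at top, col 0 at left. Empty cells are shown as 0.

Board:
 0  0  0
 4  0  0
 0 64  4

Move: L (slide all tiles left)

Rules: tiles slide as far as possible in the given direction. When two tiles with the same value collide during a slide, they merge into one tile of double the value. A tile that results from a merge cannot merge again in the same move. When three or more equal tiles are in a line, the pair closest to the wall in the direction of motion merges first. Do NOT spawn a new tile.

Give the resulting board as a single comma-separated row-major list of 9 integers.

Answer: 0, 0, 0, 4, 0, 0, 64, 4, 0

Derivation:
Slide left:
row 0: [0, 0, 0] -> [0, 0, 0]
row 1: [4, 0, 0] -> [4, 0, 0]
row 2: [0, 64, 4] -> [64, 4, 0]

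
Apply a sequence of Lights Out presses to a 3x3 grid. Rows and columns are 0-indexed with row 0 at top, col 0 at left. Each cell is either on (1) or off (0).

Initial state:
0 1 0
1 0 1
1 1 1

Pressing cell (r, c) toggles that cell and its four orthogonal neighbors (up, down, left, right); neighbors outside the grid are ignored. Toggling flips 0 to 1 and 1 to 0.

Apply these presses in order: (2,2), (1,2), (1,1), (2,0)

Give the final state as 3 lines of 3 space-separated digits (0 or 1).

After press 1 at (2,2):
0 1 0
1 0 0
1 0 0

After press 2 at (1,2):
0 1 1
1 1 1
1 0 1

After press 3 at (1,1):
0 0 1
0 0 0
1 1 1

After press 4 at (2,0):
0 0 1
1 0 0
0 0 1

Answer: 0 0 1
1 0 0
0 0 1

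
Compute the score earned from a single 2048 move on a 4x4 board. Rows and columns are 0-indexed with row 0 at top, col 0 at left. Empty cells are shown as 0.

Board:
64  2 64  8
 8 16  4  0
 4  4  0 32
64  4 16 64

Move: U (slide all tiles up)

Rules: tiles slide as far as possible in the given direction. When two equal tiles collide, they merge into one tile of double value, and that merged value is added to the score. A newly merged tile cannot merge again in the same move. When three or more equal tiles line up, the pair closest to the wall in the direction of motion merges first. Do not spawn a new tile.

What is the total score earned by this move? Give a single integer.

Answer: 8

Derivation:
Slide up:
col 0: [64, 8, 4, 64] -> [64, 8, 4, 64]  score +0 (running 0)
col 1: [2, 16, 4, 4] -> [2, 16, 8, 0]  score +8 (running 8)
col 2: [64, 4, 0, 16] -> [64, 4, 16, 0]  score +0 (running 8)
col 3: [8, 0, 32, 64] -> [8, 32, 64, 0]  score +0 (running 8)
Board after move:
64  2 64  8
 8 16  4 32
 4  8 16 64
64  0  0  0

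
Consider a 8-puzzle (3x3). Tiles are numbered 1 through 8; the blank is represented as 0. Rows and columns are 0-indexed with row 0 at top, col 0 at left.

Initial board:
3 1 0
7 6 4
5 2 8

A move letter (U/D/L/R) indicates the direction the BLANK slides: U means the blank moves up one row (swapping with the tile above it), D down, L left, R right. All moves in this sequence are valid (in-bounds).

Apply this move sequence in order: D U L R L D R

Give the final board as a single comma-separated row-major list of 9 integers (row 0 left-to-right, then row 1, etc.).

Answer: 3, 6, 1, 7, 4, 0, 5, 2, 8

Derivation:
After move 1 (D):
3 1 4
7 6 0
5 2 8

After move 2 (U):
3 1 0
7 6 4
5 2 8

After move 3 (L):
3 0 1
7 6 4
5 2 8

After move 4 (R):
3 1 0
7 6 4
5 2 8

After move 5 (L):
3 0 1
7 6 4
5 2 8

After move 6 (D):
3 6 1
7 0 4
5 2 8

After move 7 (R):
3 6 1
7 4 0
5 2 8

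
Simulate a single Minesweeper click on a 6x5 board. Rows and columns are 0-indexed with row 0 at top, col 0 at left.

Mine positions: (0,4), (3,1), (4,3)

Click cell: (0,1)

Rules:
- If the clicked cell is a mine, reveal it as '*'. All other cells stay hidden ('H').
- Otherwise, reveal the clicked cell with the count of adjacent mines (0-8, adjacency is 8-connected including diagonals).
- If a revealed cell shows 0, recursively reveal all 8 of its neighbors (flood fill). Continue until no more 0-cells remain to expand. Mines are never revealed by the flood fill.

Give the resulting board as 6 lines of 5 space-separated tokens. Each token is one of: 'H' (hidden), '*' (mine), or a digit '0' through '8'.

0 0 0 1 H
0 0 0 1 1
1 1 1 0 0
H H 2 1 1
H H H H H
H H H H H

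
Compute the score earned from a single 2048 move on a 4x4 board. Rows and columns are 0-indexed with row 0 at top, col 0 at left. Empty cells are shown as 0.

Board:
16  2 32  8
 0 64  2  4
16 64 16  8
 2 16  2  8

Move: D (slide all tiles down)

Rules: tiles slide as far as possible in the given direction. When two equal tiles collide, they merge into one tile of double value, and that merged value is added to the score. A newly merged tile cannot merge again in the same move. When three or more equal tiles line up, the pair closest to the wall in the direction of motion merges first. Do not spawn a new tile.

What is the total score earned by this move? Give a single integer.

Slide down:
col 0: [16, 0, 16, 2] -> [0, 0, 32, 2]  score +32 (running 32)
col 1: [2, 64, 64, 16] -> [0, 2, 128, 16]  score +128 (running 160)
col 2: [32, 2, 16, 2] -> [32, 2, 16, 2]  score +0 (running 160)
col 3: [8, 4, 8, 8] -> [0, 8, 4, 16]  score +16 (running 176)
Board after move:
  0   0  32   0
  0   2   2   8
 32 128  16   4
  2  16   2  16

Answer: 176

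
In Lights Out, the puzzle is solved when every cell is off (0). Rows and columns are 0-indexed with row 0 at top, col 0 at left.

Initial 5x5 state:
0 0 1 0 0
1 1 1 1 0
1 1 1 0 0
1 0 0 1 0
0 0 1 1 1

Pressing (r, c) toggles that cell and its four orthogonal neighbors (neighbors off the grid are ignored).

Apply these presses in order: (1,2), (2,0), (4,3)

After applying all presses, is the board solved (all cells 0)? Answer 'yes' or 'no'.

After press 1 at (1,2):
0 0 0 0 0
1 0 0 0 0
1 1 0 0 0
1 0 0 1 0
0 0 1 1 1

After press 2 at (2,0):
0 0 0 0 0
0 0 0 0 0
0 0 0 0 0
0 0 0 1 0
0 0 1 1 1

After press 3 at (4,3):
0 0 0 0 0
0 0 0 0 0
0 0 0 0 0
0 0 0 0 0
0 0 0 0 0

Lights still on: 0

Answer: yes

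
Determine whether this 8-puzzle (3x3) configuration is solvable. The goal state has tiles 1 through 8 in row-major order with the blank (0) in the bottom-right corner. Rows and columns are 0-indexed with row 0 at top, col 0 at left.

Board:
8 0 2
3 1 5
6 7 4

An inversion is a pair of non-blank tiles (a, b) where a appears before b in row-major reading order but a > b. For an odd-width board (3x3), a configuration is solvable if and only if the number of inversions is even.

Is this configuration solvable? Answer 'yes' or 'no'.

Answer: yes

Derivation:
Inversions (pairs i<j in row-major order where tile[i] > tile[j] > 0): 12
12 is even, so the puzzle is solvable.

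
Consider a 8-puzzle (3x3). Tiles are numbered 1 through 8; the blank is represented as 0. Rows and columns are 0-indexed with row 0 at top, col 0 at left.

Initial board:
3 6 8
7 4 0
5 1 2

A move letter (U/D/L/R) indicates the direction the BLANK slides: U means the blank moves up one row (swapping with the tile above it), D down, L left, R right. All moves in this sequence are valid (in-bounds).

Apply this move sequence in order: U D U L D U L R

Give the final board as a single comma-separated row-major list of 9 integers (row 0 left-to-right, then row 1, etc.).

Answer: 3, 0, 6, 7, 4, 8, 5, 1, 2

Derivation:
After move 1 (U):
3 6 0
7 4 8
5 1 2

After move 2 (D):
3 6 8
7 4 0
5 1 2

After move 3 (U):
3 6 0
7 4 8
5 1 2

After move 4 (L):
3 0 6
7 4 8
5 1 2

After move 5 (D):
3 4 6
7 0 8
5 1 2

After move 6 (U):
3 0 6
7 4 8
5 1 2

After move 7 (L):
0 3 6
7 4 8
5 1 2

After move 8 (R):
3 0 6
7 4 8
5 1 2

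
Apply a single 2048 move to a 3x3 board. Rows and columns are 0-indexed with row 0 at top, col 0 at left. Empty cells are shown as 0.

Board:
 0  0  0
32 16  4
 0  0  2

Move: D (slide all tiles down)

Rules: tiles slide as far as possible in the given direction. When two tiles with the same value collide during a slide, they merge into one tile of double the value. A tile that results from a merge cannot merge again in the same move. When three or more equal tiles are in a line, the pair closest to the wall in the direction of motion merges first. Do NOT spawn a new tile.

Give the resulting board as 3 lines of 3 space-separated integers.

Slide down:
col 0: [0, 32, 0] -> [0, 0, 32]
col 1: [0, 16, 0] -> [0, 0, 16]
col 2: [0, 4, 2] -> [0, 4, 2]

Answer:  0  0  0
 0  0  4
32 16  2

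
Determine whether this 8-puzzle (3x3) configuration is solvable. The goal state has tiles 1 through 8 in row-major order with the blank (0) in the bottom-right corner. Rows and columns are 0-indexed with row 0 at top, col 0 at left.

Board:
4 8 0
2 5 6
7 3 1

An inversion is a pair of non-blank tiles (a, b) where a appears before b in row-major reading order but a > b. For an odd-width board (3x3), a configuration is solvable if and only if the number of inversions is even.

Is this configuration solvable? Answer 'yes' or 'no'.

Answer: no

Derivation:
Inversions (pairs i<j in row-major order where tile[i] > tile[j] > 0): 17
17 is odd, so the puzzle is not solvable.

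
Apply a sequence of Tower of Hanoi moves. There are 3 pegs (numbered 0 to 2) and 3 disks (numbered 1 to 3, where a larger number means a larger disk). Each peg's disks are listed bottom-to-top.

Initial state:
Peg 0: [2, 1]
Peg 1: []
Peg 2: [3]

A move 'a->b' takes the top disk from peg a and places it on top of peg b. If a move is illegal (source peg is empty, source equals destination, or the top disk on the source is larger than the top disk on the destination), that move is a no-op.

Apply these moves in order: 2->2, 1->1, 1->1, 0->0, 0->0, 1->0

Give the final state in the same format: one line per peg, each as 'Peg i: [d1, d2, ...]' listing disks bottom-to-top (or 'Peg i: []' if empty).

After move 1 (2->2):
Peg 0: [2, 1]
Peg 1: []
Peg 2: [3]

After move 2 (1->1):
Peg 0: [2, 1]
Peg 1: []
Peg 2: [3]

After move 3 (1->1):
Peg 0: [2, 1]
Peg 1: []
Peg 2: [3]

After move 4 (0->0):
Peg 0: [2, 1]
Peg 1: []
Peg 2: [3]

After move 5 (0->0):
Peg 0: [2, 1]
Peg 1: []
Peg 2: [3]

After move 6 (1->0):
Peg 0: [2, 1]
Peg 1: []
Peg 2: [3]

Answer: Peg 0: [2, 1]
Peg 1: []
Peg 2: [3]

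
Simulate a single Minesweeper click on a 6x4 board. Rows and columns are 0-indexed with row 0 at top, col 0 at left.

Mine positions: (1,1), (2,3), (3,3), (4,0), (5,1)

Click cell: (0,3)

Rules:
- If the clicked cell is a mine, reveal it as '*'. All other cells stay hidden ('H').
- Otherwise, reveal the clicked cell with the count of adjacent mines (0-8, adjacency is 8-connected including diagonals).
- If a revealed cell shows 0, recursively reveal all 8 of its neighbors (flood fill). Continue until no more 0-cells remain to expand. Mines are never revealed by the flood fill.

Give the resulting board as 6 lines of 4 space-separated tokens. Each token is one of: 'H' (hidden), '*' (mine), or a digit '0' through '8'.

H H 1 0
H H 2 1
H H H H
H H H H
H H H H
H H H H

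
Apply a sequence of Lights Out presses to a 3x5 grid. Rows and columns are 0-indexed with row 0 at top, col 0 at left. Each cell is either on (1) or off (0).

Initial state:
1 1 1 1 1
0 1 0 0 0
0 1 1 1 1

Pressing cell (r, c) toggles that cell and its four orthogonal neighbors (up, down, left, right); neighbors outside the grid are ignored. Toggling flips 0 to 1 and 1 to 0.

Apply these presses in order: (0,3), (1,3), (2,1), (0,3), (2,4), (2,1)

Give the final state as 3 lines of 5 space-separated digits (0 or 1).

After press 1 at (0,3):
1 1 0 0 0
0 1 0 1 0
0 1 1 1 1

After press 2 at (1,3):
1 1 0 1 0
0 1 1 0 1
0 1 1 0 1

After press 3 at (2,1):
1 1 0 1 0
0 0 1 0 1
1 0 0 0 1

After press 4 at (0,3):
1 1 1 0 1
0 0 1 1 1
1 0 0 0 1

After press 5 at (2,4):
1 1 1 0 1
0 0 1 1 0
1 0 0 1 0

After press 6 at (2,1):
1 1 1 0 1
0 1 1 1 0
0 1 1 1 0

Answer: 1 1 1 0 1
0 1 1 1 0
0 1 1 1 0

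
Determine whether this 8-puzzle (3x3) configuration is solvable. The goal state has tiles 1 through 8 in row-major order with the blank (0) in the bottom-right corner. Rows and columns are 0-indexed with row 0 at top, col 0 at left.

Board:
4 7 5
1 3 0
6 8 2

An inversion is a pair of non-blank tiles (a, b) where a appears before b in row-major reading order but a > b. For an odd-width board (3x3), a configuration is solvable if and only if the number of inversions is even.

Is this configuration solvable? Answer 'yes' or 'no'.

Answer: yes

Derivation:
Inversions (pairs i<j in row-major order where tile[i] > tile[j] > 0): 14
14 is even, so the puzzle is solvable.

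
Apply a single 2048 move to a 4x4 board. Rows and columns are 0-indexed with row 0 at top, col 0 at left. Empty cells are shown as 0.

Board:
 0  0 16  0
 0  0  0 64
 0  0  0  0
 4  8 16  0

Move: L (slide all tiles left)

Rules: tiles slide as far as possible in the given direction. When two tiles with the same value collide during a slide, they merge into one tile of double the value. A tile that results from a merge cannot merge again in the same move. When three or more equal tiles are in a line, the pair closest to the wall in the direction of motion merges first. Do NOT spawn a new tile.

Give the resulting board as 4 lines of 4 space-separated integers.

Slide left:
row 0: [0, 0, 16, 0] -> [16, 0, 0, 0]
row 1: [0, 0, 0, 64] -> [64, 0, 0, 0]
row 2: [0, 0, 0, 0] -> [0, 0, 0, 0]
row 3: [4, 8, 16, 0] -> [4, 8, 16, 0]

Answer: 16  0  0  0
64  0  0  0
 0  0  0  0
 4  8 16  0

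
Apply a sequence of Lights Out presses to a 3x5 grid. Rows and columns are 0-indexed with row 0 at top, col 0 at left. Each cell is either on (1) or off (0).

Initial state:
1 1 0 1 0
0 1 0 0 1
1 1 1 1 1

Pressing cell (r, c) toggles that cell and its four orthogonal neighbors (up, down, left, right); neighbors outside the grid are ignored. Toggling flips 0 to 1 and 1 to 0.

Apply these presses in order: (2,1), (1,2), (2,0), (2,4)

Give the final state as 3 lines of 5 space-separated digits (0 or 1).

After press 1 at (2,1):
1 1 0 1 0
0 0 0 0 1
0 0 0 1 1

After press 2 at (1,2):
1 1 1 1 0
0 1 1 1 1
0 0 1 1 1

After press 3 at (2,0):
1 1 1 1 0
1 1 1 1 1
1 1 1 1 1

After press 4 at (2,4):
1 1 1 1 0
1 1 1 1 0
1 1 1 0 0

Answer: 1 1 1 1 0
1 1 1 1 0
1 1 1 0 0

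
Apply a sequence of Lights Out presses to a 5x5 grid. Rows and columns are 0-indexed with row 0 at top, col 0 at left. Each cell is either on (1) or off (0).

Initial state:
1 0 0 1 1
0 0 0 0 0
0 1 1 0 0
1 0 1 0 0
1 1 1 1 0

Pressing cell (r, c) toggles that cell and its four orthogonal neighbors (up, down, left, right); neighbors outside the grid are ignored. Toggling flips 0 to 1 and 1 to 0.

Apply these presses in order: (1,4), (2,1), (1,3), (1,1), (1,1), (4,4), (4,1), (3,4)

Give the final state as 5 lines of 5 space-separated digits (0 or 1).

After press 1 at (1,4):
1 0 0 1 0
0 0 0 1 1
0 1 1 0 1
1 0 1 0 0
1 1 1 1 0

After press 2 at (2,1):
1 0 0 1 0
0 1 0 1 1
1 0 0 0 1
1 1 1 0 0
1 1 1 1 0

After press 3 at (1,3):
1 0 0 0 0
0 1 1 0 0
1 0 0 1 1
1 1 1 0 0
1 1 1 1 0

After press 4 at (1,1):
1 1 0 0 0
1 0 0 0 0
1 1 0 1 1
1 1 1 0 0
1 1 1 1 0

After press 5 at (1,1):
1 0 0 0 0
0 1 1 0 0
1 0 0 1 1
1 1 1 0 0
1 1 1 1 0

After press 6 at (4,4):
1 0 0 0 0
0 1 1 0 0
1 0 0 1 1
1 1 1 0 1
1 1 1 0 1

After press 7 at (4,1):
1 0 0 0 0
0 1 1 0 0
1 0 0 1 1
1 0 1 0 1
0 0 0 0 1

After press 8 at (3,4):
1 0 0 0 0
0 1 1 0 0
1 0 0 1 0
1 0 1 1 0
0 0 0 0 0

Answer: 1 0 0 0 0
0 1 1 0 0
1 0 0 1 0
1 0 1 1 0
0 0 0 0 0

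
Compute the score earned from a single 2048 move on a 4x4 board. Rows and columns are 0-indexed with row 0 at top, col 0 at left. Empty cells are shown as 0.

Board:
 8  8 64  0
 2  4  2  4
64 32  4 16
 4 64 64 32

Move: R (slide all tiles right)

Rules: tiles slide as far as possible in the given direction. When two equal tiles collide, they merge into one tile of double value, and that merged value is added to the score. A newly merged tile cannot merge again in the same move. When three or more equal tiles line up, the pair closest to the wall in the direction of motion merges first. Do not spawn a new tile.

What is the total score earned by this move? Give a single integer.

Slide right:
row 0: [8, 8, 64, 0] -> [0, 0, 16, 64]  score +16 (running 16)
row 1: [2, 4, 2, 4] -> [2, 4, 2, 4]  score +0 (running 16)
row 2: [64, 32, 4, 16] -> [64, 32, 4, 16]  score +0 (running 16)
row 3: [4, 64, 64, 32] -> [0, 4, 128, 32]  score +128 (running 144)
Board after move:
  0   0  16  64
  2   4   2   4
 64  32   4  16
  0   4 128  32

Answer: 144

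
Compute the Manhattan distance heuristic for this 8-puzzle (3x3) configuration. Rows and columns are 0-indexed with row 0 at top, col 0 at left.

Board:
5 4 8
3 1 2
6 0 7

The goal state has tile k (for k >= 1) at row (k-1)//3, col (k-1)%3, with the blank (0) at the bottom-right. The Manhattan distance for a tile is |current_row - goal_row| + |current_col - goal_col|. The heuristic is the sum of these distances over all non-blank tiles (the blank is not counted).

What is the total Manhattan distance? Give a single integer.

Answer: 19

Derivation:
Tile 5: (0,0)->(1,1) = 2
Tile 4: (0,1)->(1,0) = 2
Tile 8: (0,2)->(2,1) = 3
Tile 3: (1,0)->(0,2) = 3
Tile 1: (1,1)->(0,0) = 2
Tile 2: (1,2)->(0,1) = 2
Tile 6: (2,0)->(1,2) = 3
Tile 7: (2,2)->(2,0) = 2
Sum: 2 + 2 + 3 + 3 + 2 + 2 + 3 + 2 = 19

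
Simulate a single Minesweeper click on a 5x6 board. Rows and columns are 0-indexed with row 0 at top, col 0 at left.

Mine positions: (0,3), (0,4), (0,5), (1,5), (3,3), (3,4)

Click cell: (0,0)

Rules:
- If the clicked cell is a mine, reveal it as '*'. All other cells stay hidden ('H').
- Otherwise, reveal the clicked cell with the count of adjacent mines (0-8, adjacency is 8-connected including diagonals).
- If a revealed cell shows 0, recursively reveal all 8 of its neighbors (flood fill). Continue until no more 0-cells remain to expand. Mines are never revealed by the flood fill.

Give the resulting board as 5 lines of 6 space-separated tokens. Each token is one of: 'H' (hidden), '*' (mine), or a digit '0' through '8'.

0 0 1 H H H
0 0 1 H H H
0 0 1 H H H
0 0 1 H H H
0 0 1 H H H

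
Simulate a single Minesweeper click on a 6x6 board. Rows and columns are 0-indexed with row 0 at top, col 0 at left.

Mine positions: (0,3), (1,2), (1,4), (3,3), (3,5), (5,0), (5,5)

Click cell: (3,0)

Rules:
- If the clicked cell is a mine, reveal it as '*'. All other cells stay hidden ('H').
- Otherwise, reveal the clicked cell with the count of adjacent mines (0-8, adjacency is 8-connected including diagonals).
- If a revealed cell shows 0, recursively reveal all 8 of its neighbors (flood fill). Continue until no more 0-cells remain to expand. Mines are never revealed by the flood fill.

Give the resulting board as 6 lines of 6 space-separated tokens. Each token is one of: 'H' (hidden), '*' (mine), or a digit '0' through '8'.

0 1 H H H H
0 1 H H H H
0 1 2 H H H
0 0 1 H H H
1 1 1 H H H
H H H H H H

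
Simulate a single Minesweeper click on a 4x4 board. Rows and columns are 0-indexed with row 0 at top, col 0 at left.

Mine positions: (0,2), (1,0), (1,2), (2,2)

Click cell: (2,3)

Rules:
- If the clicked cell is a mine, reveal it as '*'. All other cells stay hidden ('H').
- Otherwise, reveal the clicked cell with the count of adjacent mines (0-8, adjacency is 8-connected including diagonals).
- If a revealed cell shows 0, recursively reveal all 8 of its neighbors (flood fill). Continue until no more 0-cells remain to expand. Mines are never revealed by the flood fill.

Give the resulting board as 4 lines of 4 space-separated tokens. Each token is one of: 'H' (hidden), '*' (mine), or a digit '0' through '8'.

H H H H
H H H H
H H H 2
H H H H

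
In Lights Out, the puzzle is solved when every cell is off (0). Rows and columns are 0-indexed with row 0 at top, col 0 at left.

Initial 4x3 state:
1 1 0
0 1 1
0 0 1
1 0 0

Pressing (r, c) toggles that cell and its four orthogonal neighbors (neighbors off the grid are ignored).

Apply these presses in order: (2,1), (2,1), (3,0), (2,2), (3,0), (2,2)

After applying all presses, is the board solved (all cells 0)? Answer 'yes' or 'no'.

Answer: no

Derivation:
After press 1 at (2,1):
1 1 0
0 0 1
1 1 0
1 1 0

After press 2 at (2,1):
1 1 0
0 1 1
0 0 1
1 0 0

After press 3 at (3,0):
1 1 0
0 1 1
1 0 1
0 1 0

After press 4 at (2,2):
1 1 0
0 1 0
1 1 0
0 1 1

After press 5 at (3,0):
1 1 0
0 1 0
0 1 0
1 0 1

After press 6 at (2,2):
1 1 0
0 1 1
0 0 1
1 0 0

Lights still on: 6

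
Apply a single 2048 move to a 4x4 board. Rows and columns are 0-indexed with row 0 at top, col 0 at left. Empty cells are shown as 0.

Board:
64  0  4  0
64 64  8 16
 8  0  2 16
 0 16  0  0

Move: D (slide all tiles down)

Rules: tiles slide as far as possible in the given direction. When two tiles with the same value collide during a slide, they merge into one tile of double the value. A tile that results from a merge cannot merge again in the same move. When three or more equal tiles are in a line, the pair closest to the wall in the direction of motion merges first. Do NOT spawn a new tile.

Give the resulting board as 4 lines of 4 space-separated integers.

Slide down:
col 0: [64, 64, 8, 0] -> [0, 0, 128, 8]
col 1: [0, 64, 0, 16] -> [0, 0, 64, 16]
col 2: [4, 8, 2, 0] -> [0, 4, 8, 2]
col 3: [0, 16, 16, 0] -> [0, 0, 0, 32]

Answer:   0   0   0   0
  0   0   4   0
128  64   8   0
  8  16   2  32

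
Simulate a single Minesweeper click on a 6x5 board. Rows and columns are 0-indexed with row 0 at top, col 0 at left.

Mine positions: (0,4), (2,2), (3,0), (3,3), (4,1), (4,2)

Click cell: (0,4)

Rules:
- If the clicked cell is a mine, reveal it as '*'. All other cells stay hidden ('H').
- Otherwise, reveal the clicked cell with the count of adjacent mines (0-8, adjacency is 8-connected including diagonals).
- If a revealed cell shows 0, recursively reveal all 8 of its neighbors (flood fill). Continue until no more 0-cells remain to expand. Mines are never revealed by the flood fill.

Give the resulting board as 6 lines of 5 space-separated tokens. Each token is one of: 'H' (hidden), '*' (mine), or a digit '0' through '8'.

H H H H *
H H H H H
H H H H H
H H H H H
H H H H H
H H H H H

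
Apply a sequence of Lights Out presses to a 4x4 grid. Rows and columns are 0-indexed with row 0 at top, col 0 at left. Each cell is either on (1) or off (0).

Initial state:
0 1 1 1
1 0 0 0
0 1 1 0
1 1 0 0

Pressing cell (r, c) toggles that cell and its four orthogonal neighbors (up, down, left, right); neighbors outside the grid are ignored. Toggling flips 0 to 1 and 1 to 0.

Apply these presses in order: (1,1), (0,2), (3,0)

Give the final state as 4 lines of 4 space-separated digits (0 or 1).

After press 1 at (1,1):
0 0 1 1
0 1 1 0
0 0 1 0
1 1 0 0

After press 2 at (0,2):
0 1 0 0
0 1 0 0
0 0 1 0
1 1 0 0

After press 3 at (3,0):
0 1 0 0
0 1 0 0
1 0 1 0
0 0 0 0

Answer: 0 1 0 0
0 1 0 0
1 0 1 0
0 0 0 0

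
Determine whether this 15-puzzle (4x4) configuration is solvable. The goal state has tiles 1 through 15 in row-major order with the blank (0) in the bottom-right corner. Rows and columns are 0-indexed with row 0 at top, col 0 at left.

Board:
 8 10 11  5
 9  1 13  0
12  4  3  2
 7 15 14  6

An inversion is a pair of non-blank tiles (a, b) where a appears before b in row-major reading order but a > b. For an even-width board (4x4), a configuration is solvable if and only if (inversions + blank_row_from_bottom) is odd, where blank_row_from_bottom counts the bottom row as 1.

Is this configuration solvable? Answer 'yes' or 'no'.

Inversions: 51
Blank is in row 1 (0-indexed from top), which is row 3 counting from the bottom (bottom = 1).
51 + 3 = 54, which is even, so the puzzle is not solvable.

Answer: no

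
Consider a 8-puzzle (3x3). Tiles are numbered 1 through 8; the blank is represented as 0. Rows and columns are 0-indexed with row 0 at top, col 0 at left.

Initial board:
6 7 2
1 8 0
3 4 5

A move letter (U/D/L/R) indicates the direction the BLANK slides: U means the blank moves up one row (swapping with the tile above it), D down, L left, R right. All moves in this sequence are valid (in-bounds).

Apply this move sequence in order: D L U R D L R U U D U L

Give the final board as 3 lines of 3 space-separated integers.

After move 1 (D):
6 7 2
1 8 5
3 4 0

After move 2 (L):
6 7 2
1 8 5
3 0 4

After move 3 (U):
6 7 2
1 0 5
3 8 4

After move 4 (R):
6 7 2
1 5 0
3 8 4

After move 5 (D):
6 7 2
1 5 4
3 8 0

After move 6 (L):
6 7 2
1 5 4
3 0 8

After move 7 (R):
6 7 2
1 5 4
3 8 0

After move 8 (U):
6 7 2
1 5 0
3 8 4

After move 9 (U):
6 7 0
1 5 2
3 8 4

After move 10 (D):
6 7 2
1 5 0
3 8 4

After move 11 (U):
6 7 0
1 5 2
3 8 4

After move 12 (L):
6 0 7
1 5 2
3 8 4

Answer: 6 0 7
1 5 2
3 8 4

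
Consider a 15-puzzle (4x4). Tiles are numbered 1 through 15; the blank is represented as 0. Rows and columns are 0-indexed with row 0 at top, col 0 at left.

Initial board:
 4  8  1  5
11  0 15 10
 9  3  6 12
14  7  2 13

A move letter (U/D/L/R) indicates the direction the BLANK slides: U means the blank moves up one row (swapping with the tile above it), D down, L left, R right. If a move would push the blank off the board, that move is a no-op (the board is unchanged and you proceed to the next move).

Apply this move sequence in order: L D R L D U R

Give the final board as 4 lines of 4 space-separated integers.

Answer:  4  8  1  5
 9 11 15 10
 3  0  6 12
14  7  2 13

Derivation:
After move 1 (L):
 4  8  1  5
 0 11 15 10
 9  3  6 12
14  7  2 13

After move 2 (D):
 4  8  1  5
 9 11 15 10
 0  3  6 12
14  7  2 13

After move 3 (R):
 4  8  1  5
 9 11 15 10
 3  0  6 12
14  7  2 13

After move 4 (L):
 4  8  1  5
 9 11 15 10
 0  3  6 12
14  7  2 13

After move 5 (D):
 4  8  1  5
 9 11 15 10
14  3  6 12
 0  7  2 13

After move 6 (U):
 4  8  1  5
 9 11 15 10
 0  3  6 12
14  7  2 13

After move 7 (R):
 4  8  1  5
 9 11 15 10
 3  0  6 12
14  7  2 13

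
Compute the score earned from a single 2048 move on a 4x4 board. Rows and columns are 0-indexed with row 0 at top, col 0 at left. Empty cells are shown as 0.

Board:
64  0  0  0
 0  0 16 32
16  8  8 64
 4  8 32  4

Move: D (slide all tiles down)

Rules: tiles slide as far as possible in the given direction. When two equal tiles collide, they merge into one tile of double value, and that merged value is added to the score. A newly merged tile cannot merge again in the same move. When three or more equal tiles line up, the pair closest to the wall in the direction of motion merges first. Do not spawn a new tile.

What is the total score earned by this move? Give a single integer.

Answer: 16

Derivation:
Slide down:
col 0: [64, 0, 16, 4] -> [0, 64, 16, 4]  score +0 (running 0)
col 1: [0, 0, 8, 8] -> [0, 0, 0, 16]  score +16 (running 16)
col 2: [0, 16, 8, 32] -> [0, 16, 8, 32]  score +0 (running 16)
col 3: [0, 32, 64, 4] -> [0, 32, 64, 4]  score +0 (running 16)
Board after move:
 0  0  0  0
64  0 16 32
16  0  8 64
 4 16 32  4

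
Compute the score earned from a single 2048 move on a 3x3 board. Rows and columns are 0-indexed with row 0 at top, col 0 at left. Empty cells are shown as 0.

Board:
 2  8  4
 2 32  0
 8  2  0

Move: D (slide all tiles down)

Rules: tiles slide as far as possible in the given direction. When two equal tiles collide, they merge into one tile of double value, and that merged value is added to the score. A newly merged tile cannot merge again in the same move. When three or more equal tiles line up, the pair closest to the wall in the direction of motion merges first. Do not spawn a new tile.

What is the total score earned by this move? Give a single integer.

Answer: 4

Derivation:
Slide down:
col 0: [2, 2, 8] -> [0, 4, 8]  score +4 (running 4)
col 1: [8, 32, 2] -> [8, 32, 2]  score +0 (running 4)
col 2: [4, 0, 0] -> [0, 0, 4]  score +0 (running 4)
Board after move:
 0  8  0
 4 32  0
 8  2  4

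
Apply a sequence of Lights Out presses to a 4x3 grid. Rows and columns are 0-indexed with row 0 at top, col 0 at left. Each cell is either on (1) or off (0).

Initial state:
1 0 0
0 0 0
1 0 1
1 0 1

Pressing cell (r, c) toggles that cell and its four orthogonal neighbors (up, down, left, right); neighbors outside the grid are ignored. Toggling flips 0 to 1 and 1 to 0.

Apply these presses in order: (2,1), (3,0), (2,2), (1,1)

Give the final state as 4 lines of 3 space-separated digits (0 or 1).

After press 1 at (2,1):
1 0 0
0 1 0
0 1 0
1 1 1

After press 2 at (3,0):
1 0 0
0 1 0
1 1 0
0 0 1

After press 3 at (2,2):
1 0 0
0 1 1
1 0 1
0 0 0

After press 4 at (1,1):
1 1 0
1 0 0
1 1 1
0 0 0

Answer: 1 1 0
1 0 0
1 1 1
0 0 0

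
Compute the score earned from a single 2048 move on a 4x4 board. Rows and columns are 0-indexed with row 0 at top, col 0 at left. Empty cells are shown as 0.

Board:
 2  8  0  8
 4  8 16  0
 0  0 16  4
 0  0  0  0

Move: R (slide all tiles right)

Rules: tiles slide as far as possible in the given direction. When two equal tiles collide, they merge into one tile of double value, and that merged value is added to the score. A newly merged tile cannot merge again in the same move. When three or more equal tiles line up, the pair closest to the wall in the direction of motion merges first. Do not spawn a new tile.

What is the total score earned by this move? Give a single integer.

Answer: 16

Derivation:
Slide right:
row 0: [2, 8, 0, 8] -> [0, 0, 2, 16]  score +16 (running 16)
row 1: [4, 8, 16, 0] -> [0, 4, 8, 16]  score +0 (running 16)
row 2: [0, 0, 16, 4] -> [0, 0, 16, 4]  score +0 (running 16)
row 3: [0, 0, 0, 0] -> [0, 0, 0, 0]  score +0 (running 16)
Board after move:
 0  0  2 16
 0  4  8 16
 0  0 16  4
 0  0  0  0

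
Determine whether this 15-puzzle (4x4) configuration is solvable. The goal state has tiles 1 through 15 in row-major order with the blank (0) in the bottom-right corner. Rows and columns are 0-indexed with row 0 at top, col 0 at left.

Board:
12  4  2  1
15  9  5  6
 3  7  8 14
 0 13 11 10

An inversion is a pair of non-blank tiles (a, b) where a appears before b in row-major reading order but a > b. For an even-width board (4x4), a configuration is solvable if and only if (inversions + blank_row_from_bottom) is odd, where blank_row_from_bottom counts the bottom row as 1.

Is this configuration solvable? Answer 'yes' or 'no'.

Answer: yes

Derivation:
Inversions: 38
Blank is in row 3 (0-indexed from top), which is row 1 counting from the bottom (bottom = 1).
38 + 1 = 39, which is odd, so the puzzle is solvable.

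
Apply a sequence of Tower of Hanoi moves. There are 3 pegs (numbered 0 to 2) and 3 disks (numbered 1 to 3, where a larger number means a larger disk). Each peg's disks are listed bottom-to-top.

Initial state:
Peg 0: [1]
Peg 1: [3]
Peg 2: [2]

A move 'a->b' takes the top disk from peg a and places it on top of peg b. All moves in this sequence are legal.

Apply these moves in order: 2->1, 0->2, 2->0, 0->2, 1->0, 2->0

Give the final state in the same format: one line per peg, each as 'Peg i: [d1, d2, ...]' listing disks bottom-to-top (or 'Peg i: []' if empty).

After move 1 (2->1):
Peg 0: [1]
Peg 1: [3, 2]
Peg 2: []

After move 2 (0->2):
Peg 0: []
Peg 1: [3, 2]
Peg 2: [1]

After move 3 (2->0):
Peg 0: [1]
Peg 1: [3, 2]
Peg 2: []

After move 4 (0->2):
Peg 0: []
Peg 1: [3, 2]
Peg 2: [1]

After move 5 (1->0):
Peg 0: [2]
Peg 1: [3]
Peg 2: [1]

After move 6 (2->0):
Peg 0: [2, 1]
Peg 1: [3]
Peg 2: []

Answer: Peg 0: [2, 1]
Peg 1: [3]
Peg 2: []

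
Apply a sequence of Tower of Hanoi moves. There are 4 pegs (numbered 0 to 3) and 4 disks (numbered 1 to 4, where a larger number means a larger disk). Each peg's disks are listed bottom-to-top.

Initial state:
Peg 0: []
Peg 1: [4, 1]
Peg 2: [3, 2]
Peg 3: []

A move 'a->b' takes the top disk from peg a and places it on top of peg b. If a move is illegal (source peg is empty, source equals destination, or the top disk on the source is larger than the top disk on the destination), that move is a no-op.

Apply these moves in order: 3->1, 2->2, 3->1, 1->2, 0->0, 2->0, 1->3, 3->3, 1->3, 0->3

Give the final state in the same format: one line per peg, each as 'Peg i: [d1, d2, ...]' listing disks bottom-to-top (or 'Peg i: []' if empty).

Answer: Peg 0: []
Peg 1: []
Peg 2: [3, 2]
Peg 3: [4, 1]

Derivation:
After move 1 (3->1):
Peg 0: []
Peg 1: [4, 1]
Peg 2: [3, 2]
Peg 3: []

After move 2 (2->2):
Peg 0: []
Peg 1: [4, 1]
Peg 2: [3, 2]
Peg 3: []

After move 3 (3->1):
Peg 0: []
Peg 1: [4, 1]
Peg 2: [3, 2]
Peg 3: []

After move 4 (1->2):
Peg 0: []
Peg 1: [4]
Peg 2: [3, 2, 1]
Peg 3: []

After move 5 (0->0):
Peg 0: []
Peg 1: [4]
Peg 2: [3, 2, 1]
Peg 3: []

After move 6 (2->0):
Peg 0: [1]
Peg 1: [4]
Peg 2: [3, 2]
Peg 3: []

After move 7 (1->3):
Peg 0: [1]
Peg 1: []
Peg 2: [3, 2]
Peg 3: [4]

After move 8 (3->3):
Peg 0: [1]
Peg 1: []
Peg 2: [3, 2]
Peg 3: [4]

After move 9 (1->3):
Peg 0: [1]
Peg 1: []
Peg 2: [3, 2]
Peg 3: [4]

After move 10 (0->3):
Peg 0: []
Peg 1: []
Peg 2: [3, 2]
Peg 3: [4, 1]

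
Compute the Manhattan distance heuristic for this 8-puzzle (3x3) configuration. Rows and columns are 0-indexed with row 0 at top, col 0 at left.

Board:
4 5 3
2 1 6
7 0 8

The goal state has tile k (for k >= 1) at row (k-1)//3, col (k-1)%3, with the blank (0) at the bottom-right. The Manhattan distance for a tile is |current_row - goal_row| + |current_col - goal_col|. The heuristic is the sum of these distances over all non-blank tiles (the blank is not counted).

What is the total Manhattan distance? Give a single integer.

Answer: 7

Derivation:
Tile 4: at (0,0), goal (1,0), distance |0-1|+|0-0| = 1
Tile 5: at (0,1), goal (1,1), distance |0-1|+|1-1| = 1
Tile 3: at (0,2), goal (0,2), distance |0-0|+|2-2| = 0
Tile 2: at (1,0), goal (0,1), distance |1-0|+|0-1| = 2
Tile 1: at (1,1), goal (0,0), distance |1-0|+|1-0| = 2
Tile 6: at (1,2), goal (1,2), distance |1-1|+|2-2| = 0
Tile 7: at (2,0), goal (2,0), distance |2-2|+|0-0| = 0
Tile 8: at (2,2), goal (2,1), distance |2-2|+|2-1| = 1
Sum: 1 + 1 + 0 + 2 + 2 + 0 + 0 + 1 = 7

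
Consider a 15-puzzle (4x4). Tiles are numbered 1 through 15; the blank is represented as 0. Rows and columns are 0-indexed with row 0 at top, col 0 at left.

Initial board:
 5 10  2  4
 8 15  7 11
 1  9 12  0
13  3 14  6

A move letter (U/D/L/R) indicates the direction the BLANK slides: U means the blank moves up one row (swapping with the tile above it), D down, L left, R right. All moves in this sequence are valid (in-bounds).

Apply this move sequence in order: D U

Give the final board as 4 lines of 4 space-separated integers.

Answer:  5 10  2  4
 8 15  7 11
 1  9 12  0
13  3 14  6

Derivation:
After move 1 (D):
 5 10  2  4
 8 15  7 11
 1  9 12  6
13  3 14  0

After move 2 (U):
 5 10  2  4
 8 15  7 11
 1  9 12  0
13  3 14  6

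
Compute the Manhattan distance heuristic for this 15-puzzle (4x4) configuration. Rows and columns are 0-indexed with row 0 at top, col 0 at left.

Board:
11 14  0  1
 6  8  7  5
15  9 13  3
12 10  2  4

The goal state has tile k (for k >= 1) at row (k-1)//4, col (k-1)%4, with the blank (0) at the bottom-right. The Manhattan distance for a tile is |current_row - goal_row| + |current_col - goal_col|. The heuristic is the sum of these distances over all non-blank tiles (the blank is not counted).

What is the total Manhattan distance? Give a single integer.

Tile 11: at (0,0), goal (2,2), distance |0-2|+|0-2| = 4
Tile 14: at (0,1), goal (3,1), distance |0-3|+|1-1| = 3
Tile 1: at (0,3), goal (0,0), distance |0-0|+|3-0| = 3
Tile 6: at (1,0), goal (1,1), distance |1-1|+|0-1| = 1
Tile 8: at (1,1), goal (1,3), distance |1-1|+|1-3| = 2
Tile 7: at (1,2), goal (1,2), distance |1-1|+|2-2| = 0
Tile 5: at (1,3), goal (1,0), distance |1-1|+|3-0| = 3
Tile 15: at (2,0), goal (3,2), distance |2-3|+|0-2| = 3
Tile 9: at (2,1), goal (2,0), distance |2-2|+|1-0| = 1
Tile 13: at (2,2), goal (3,0), distance |2-3|+|2-0| = 3
Tile 3: at (2,3), goal (0,2), distance |2-0|+|3-2| = 3
Tile 12: at (3,0), goal (2,3), distance |3-2|+|0-3| = 4
Tile 10: at (3,1), goal (2,1), distance |3-2|+|1-1| = 1
Tile 2: at (3,2), goal (0,1), distance |3-0|+|2-1| = 4
Tile 4: at (3,3), goal (0,3), distance |3-0|+|3-3| = 3
Sum: 4 + 3 + 3 + 1 + 2 + 0 + 3 + 3 + 1 + 3 + 3 + 4 + 1 + 4 + 3 = 38

Answer: 38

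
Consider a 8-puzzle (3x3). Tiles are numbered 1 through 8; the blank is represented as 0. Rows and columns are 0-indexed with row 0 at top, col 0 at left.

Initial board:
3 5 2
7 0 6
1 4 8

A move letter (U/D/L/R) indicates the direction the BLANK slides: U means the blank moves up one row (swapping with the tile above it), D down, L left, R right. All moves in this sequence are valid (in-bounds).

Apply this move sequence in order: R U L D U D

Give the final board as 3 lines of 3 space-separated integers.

Answer: 3 6 5
7 0 2
1 4 8

Derivation:
After move 1 (R):
3 5 2
7 6 0
1 4 8

After move 2 (U):
3 5 0
7 6 2
1 4 8

After move 3 (L):
3 0 5
7 6 2
1 4 8

After move 4 (D):
3 6 5
7 0 2
1 4 8

After move 5 (U):
3 0 5
7 6 2
1 4 8

After move 6 (D):
3 6 5
7 0 2
1 4 8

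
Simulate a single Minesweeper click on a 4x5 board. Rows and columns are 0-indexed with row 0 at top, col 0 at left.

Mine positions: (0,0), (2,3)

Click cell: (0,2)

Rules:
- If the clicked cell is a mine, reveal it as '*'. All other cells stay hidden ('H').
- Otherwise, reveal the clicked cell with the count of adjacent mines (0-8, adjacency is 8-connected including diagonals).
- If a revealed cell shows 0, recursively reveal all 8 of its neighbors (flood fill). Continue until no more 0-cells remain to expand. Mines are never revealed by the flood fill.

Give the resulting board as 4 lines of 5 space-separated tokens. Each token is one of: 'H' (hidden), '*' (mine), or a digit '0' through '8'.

H 1 0 0 0
H 1 1 1 1
H H H H H
H H H H H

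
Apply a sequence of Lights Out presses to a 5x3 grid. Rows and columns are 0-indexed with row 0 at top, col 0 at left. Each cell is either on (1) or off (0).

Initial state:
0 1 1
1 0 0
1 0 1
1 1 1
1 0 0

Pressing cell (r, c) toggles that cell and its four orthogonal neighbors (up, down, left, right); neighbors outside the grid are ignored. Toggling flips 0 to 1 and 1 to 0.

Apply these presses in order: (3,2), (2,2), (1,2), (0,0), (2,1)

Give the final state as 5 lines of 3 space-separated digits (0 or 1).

After press 1 at (3,2):
0 1 1
1 0 0
1 0 0
1 0 0
1 0 1

After press 2 at (2,2):
0 1 1
1 0 1
1 1 1
1 0 1
1 0 1

After press 3 at (1,2):
0 1 0
1 1 0
1 1 0
1 0 1
1 0 1

After press 4 at (0,0):
1 0 0
0 1 0
1 1 0
1 0 1
1 0 1

After press 5 at (2,1):
1 0 0
0 0 0
0 0 1
1 1 1
1 0 1

Answer: 1 0 0
0 0 0
0 0 1
1 1 1
1 0 1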